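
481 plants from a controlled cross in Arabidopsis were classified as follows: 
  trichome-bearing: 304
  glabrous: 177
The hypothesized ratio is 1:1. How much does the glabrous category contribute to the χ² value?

Under the 1:1 hypothesis (Σ ratio = 2, N = 481):
  trichome-bearing: 481 × 1/2 = 240.5
  glabrous: 481 × 1/2 = 240.5
Contribution of glabrous: (177 − 240.5)² / 240.5 = 16.7661

16.766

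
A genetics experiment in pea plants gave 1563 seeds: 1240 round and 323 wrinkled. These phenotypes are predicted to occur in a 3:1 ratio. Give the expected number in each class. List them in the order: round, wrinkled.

1172.25, 390.75

The 3:1 ratio has 4 parts, so with N = 1563 the expected counts are:
  round: 1563 × 3/4 = 1172.25
  wrinkled: 1563 × 1/4 = 390.75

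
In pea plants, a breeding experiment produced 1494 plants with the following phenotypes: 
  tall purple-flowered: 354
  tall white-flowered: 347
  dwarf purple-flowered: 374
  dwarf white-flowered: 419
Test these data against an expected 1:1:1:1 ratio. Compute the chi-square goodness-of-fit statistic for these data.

The 1:1:1:1 ratio has 4 parts, so with N = 1494 the expected counts are:
  tall purple-flowered: 1494 × 1/4 = 373.5
  tall white-flowered: 1494 × 1/4 = 373.5
  dwarf purple-flowered: 1494 × 1/4 = 373.5
  dwarf white-flowered: 1494 × 1/4 = 373.5
χ² = Σ (O − E)² / E
  tall purple-flowered: (354 − 373.5)² / 373.5 = 1.0181
  tall white-flowered: (347 − 373.5)² / 373.5 = 1.8802
  dwarf purple-flowered: (374 − 373.5)² / 373.5 = 0.0007
  dwarf white-flowered: (419 − 373.5)² / 373.5 = 5.5428
χ² = 1.0181 + 1.8802 + 0.0007 + 5.5428 = 8.4418 ≈ 8.442

8.442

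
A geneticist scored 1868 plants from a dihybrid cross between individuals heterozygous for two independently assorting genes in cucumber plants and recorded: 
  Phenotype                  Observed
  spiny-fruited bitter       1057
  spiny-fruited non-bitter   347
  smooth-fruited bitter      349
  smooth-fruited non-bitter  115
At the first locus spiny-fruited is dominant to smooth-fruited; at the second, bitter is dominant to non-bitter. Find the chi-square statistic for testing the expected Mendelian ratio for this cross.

0.098

A dihybrid F₂ with independent assortment and complete dominance at both loci gives a 9:3:3:1 phenotypic ratio.
Total ratio parts = 16. Expected numbers out of 1868:
  spiny-fruited bitter: 1868 × 9/16 = 1050.75
  spiny-fruited non-bitter: 1868 × 3/16 = 350.25
  smooth-fruited bitter: 1868 × 3/16 = 350.25
  smooth-fruited non-bitter: 1868 × 1/16 = 116.75
χ² = Σ (O − E)² / E
  spiny-fruited bitter: (1057 − 1050.75)² / 1050.75 = 0.0372
  spiny-fruited non-bitter: (347 − 350.25)² / 350.25 = 0.0302
  smooth-fruited bitter: (349 − 350.25)² / 350.25 = 0.0045
  smooth-fruited non-bitter: (115 − 116.75)² / 116.75 = 0.0262
χ² = 0.0372 + 0.0302 + 0.0045 + 0.0262 = 0.0981 ≈ 0.098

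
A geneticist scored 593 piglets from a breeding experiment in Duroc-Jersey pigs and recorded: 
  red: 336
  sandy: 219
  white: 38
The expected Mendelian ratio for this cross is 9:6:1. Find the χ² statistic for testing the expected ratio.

Expected counts for N = 593 under a 9:6:1 ratio (total parts = 16):
  red: 593 × 9/16 = 333.5625
  sandy: 593 × 6/16 = 222.375
  white: 593 × 1/16 = 37.0625
χ² = Σ (O − E)² / E
  red: (336 − 333.5625)² / 333.5625 = 0.0178
  sandy: (219 − 222.375)² / 222.375 = 0.0512
  white: (38 − 37.0625)² / 37.0625 = 0.0237
χ² = 0.0178 + 0.0512 + 0.0237 = 0.0927 ≈ 0.093

0.093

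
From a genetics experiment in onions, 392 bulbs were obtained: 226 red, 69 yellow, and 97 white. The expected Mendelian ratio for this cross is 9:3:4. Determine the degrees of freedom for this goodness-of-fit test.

2

A goodness-of-fit test with 3 phenotype classes has df = 3 − 1 = 2.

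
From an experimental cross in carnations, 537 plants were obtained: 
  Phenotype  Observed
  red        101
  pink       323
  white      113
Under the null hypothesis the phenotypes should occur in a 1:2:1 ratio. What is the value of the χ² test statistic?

22.661

Expected counts for N = 537 under a 1:2:1 ratio (total parts = 4):
  red: 537 × 1/4 = 134.25
  pink: 537 × 2/4 = 268.5
  white: 537 × 1/4 = 134.25
χ² = Σ (O − E)² / E
  red: (101 − 134.25)² / 134.25 = 8.2351
  pink: (323 − 268.5)² / 268.5 = 11.0624
  white: (113 − 134.25)² / 134.25 = 3.3636
χ² = 8.2351 + 11.0624 + 3.3636 = 22.6611 ≈ 22.661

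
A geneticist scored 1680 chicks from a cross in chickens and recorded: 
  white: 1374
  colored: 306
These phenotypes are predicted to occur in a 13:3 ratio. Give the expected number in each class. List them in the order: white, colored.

Total ratio parts = 16. Expected numbers out of 1680:
  white: 1680 × 13/16 = 1365
  colored: 1680 × 3/16 = 315

1365, 315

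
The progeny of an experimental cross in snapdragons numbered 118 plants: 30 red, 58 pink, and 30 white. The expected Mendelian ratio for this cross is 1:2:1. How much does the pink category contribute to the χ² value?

0.017

Under the 1:2:1 hypothesis (Σ ratio = 4, N = 118):
  red: 118 × 1/4 = 29.5
  pink: 118 × 2/4 = 59
  white: 118 × 1/4 = 29.5
Contribution of pink: (58 − 59)² / 59 = 0.0169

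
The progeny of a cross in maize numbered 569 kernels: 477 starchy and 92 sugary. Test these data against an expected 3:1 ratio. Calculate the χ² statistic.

23.668

Under the 3:1 hypothesis (Σ ratio = 4, N = 569):
  starchy: 569 × 3/4 = 426.75
  sugary: 569 × 1/4 = 142.25
χ² = Σ (O − E)² / E
  starchy: (477 − 426.75)² / 426.75 = 5.9170
  sugary: (92 − 142.25)² / 142.25 = 17.7509
χ² = 5.9170 + 17.7509 = 23.6679 ≈ 23.668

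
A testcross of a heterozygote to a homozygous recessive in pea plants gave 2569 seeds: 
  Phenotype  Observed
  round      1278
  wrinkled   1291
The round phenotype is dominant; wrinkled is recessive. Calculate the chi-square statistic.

0.066

A testcross of a heterozygote (Aa × aa) gives a 1:1 phenotypic ratio.
Total ratio parts = 2. Expected numbers out of 2569:
  round: 2569 × 1/2 = 1284.5
  wrinkled: 2569 × 1/2 = 1284.5
χ² = Σ (O − E)² / E
  round: (1278 − 1284.5)² / 1284.5 = 0.0329
  wrinkled: (1291 − 1284.5)² / 1284.5 = 0.0329
χ² = 0.0329 + 0.0329 = 0.0658 ≈ 0.066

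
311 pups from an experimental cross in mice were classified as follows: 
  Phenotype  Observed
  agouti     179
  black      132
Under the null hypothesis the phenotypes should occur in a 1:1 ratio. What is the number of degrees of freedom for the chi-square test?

1

A goodness-of-fit test with 2 phenotype classes has df = 2 − 1 = 1.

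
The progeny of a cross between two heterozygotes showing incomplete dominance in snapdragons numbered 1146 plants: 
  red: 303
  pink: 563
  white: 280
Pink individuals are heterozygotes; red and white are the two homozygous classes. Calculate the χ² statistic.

With incomplete dominance, a heterozygote × heterozygote cross gives a 1:2:1 phenotypic ratio.
Under the 1:2:1 hypothesis (Σ ratio = 4, N = 1146):
  red: 1146 × 1/4 = 286.5
  pink: 1146 × 2/4 = 573
  white: 1146 × 1/4 = 286.5
χ² = Σ (O − E)² / E
  red: (303 − 286.5)² / 286.5 = 0.9503
  pink: (563 − 573)² / 573 = 0.1745
  white: (280 − 286.5)² / 286.5 = 0.1475
χ² = 0.9503 + 0.1745 + 0.1475 = 1.2723 ≈ 1.272

1.272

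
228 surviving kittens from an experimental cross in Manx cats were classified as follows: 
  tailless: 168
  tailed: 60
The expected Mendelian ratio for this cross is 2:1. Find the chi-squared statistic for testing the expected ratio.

5.053

The 2:1 ratio has 3 parts, so with N = 228 the expected counts are:
  tailless: 228 × 2/3 = 152
  tailed: 228 × 1/3 = 76
χ² = Σ (O − E)² / E
  tailless: (168 − 152)² / 152 = 1.6842
  tailed: (60 − 76)² / 76 = 3.3684
χ² = 1.6842 + 3.3684 = 5.0526 ≈ 5.053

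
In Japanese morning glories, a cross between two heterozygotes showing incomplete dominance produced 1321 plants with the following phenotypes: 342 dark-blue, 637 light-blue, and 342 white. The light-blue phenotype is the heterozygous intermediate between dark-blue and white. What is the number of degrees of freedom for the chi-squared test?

With incomplete dominance, a heterozygote × heterozygote cross gives a 1:2:1 phenotypic ratio.
A goodness-of-fit test with 3 phenotype classes has df = 3 − 1 = 2.

2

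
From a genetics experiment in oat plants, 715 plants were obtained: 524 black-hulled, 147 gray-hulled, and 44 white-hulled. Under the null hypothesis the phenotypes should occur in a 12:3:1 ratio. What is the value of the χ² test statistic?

1.539

Under the 12:3:1 hypothesis (Σ ratio = 16, N = 715):
  black-hulled: 715 × 12/16 = 536.25
  gray-hulled: 715 × 3/16 = 134.0625
  white-hulled: 715 × 1/16 = 44.6875
χ² = Σ (O − E)² / E
  black-hulled: (524 − 536.25)² / 536.25 = 0.2798
  gray-hulled: (147 − 134.0625)² / 134.0625 = 1.2485
  white-hulled: (44 − 44.6875)² / 44.6875 = 0.0106
χ² = 0.2798 + 1.2485 + 0.0106 = 1.5389 ≈ 1.539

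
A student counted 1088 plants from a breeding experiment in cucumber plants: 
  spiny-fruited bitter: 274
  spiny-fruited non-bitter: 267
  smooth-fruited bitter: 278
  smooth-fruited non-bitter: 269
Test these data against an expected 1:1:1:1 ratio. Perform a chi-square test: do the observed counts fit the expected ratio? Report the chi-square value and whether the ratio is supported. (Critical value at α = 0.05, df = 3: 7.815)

0.272; consistent

Expected counts for N = 1088 under a 1:1:1:1 ratio (total parts = 4):
  spiny-fruited bitter: 1088 × 1/4 = 272
  spiny-fruited non-bitter: 1088 × 1/4 = 272
  smooth-fruited bitter: 1088 × 1/4 = 272
  smooth-fruited non-bitter: 1088 × 1/4 = 272
χ² = Σ (O − E)² / E
  spiny-fruited bitter: (274 − 272)² / 272 = 0.0147
  spiny-fruited non-bitter: (267 − 272)² / 272 = 0.0919
  smooth-fruited bitter: (278 − 272)² / 272 = 0.1324
  smooth-fruited non-bitter: (269 − 272)² / 272 = 0.0331
χ² = 0.0147 + 0.0919 + 0.1324 + 0.0331 = 0.2721 ≈ 0.272
Degrees of freedom = 4 − 1 = 3; critical value at α = 0.05 is 7.815.
Since 0.272 < 7.815, we fail to reject the null hypothesis — the data are consistent with the 1:1:1:1 ratio.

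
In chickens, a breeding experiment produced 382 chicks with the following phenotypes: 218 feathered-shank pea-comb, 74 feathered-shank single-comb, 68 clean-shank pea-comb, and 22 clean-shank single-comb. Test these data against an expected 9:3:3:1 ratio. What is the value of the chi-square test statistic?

0.455

Total ratio parts = 16. Expected numbers out of 382:
  feathered-shank pea-comb: 382 × 9/16 = 214.875
  feathered-shank single-comb: 382 × 3/16 = 71.625
  clean-shank pea-comb: 382 × 3/16 = 71.625
  clean-shank single-comb: 382 × 1/16 = 23.875
χ² = Σ (O − E)² / E
  feathered-shank pea-comb: (218 − 214.875)² / 214.875 = 0.0454
  feathered-shank single-comb: (74 − 71.625)² / 71.625 = 0.0788
  clean-shank pea-comb: (68 − 71.625)² / 71.625 = 0.1835
  clean-shank single-comb: (22 − 23.875)² / 23.875 = 0.1473
χ² = 0.0454 + 0.0788 + 0.1835 + 0.1473 = 0.455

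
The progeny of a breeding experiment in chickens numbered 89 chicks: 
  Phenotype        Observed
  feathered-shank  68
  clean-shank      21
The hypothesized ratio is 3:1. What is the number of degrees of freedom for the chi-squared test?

1

A goodness-of-fit test with 2 phenotype classes has df = 2 − 1 = 1.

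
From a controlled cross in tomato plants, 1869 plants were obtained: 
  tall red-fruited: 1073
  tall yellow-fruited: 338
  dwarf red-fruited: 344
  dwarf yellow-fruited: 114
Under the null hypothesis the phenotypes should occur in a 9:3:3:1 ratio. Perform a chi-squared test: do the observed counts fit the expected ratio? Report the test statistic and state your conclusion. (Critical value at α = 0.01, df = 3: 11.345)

The 9:3:3:1 ratio has 16 parts, so with N = 1869 the expected counts are:
  tall red-fruited: 1869 × 9/16 = 1051.3125
  tall yellow-fruited: 1869 × 3/16 = 350.4375
  dwarf red-fruited: 1869 × 3/16 = 350.4375
  dwarf yellow-fruited: 1869 × 1/16 = 116.8125
χ² = Σ (O − E)² / E
  tall red-fruited: (1073 − 1051.3125)² / 1051.3125 = 0.4474
  tall yellow-fruited: (338 − 350.4375)² / 350.4375 = 0.4414
  dwarf red-fruited: (344 − 350.4375)² / 350.4375 = 0.1183
  dwarf yellow-fruited: (114 − 116.8125)² / 116.8125 = 0.0677
χ² = 0.4474 + 0.4414 + 0.1183 + 0.0677 = 1.0748 ≈ 1.075
Degrees of freedom = 4 − 1 = 3; critical value at α = 0.01 is 11.345.
Since 1.075 < 11.345, we fail to reject the null hypothesis — the data are consistent with the 9:3:3:1 ratio.

1.075; consistent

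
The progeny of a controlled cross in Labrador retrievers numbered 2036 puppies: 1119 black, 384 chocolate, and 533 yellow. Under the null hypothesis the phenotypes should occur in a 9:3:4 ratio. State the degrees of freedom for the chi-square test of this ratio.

A goodness-of-fit test with 3 phenotype classes has df = 3 − 1 = 2.

2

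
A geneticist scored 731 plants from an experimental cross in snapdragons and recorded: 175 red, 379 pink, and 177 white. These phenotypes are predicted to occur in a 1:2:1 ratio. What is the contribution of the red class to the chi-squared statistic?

0.329

Expected counts for N = 731 under a 1:2:1 ratio (total parts = 4):
  red: 731 × 1/4 = 182.75
  pink: 731 × 2/4 = 365.5
  white: 731 × 1/4 = 182.75
Contribution of red: (175 − 182.75)² / 182.75 = 0.3287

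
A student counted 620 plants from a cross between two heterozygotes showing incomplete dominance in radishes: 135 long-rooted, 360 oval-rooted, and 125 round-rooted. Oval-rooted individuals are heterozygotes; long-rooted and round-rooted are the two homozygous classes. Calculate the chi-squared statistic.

With incomplete dominance, a heterozygote × heterozygote cross gives a 1:2:1 phenotypic ratio.
Expected counts for N = 620 under a 1:2:1 ratio (total parts = 4):
  long-rooted: 620 × 1/4 = 155
  oval-rooted: 620 × 2/4 = 310
  round-rooted: 620 × 1/4 = 155
χ² = Σ (O − E)² / E
  long-rooted: (135 − 155)² / 155 = 2.5806
  oval-rooted: (360 − 310)² / 310 = 8.0645
  round-rooted: (125 − 155)² / 155 = 5.8065
χ² = 2.5806 + 8.0645 + 5.8065 = 16.4516 ≈ 16.452

16.452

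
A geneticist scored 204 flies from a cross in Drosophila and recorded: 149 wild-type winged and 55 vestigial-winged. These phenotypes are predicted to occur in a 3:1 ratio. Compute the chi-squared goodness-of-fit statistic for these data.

0.418

Under the 3:1 hypothesis (Σ ratio = 4, N = 204):
  wild-type winged: 204 × 3/4 = 153
  vestigial-winged: 204 × 1/4 = 51
χ² = Σ (O − E)² / E
  wild-type winged: (149 − 153)² / 153 = 0.1046
  vestigial-winged: (55 − 51)² / 51 = 0.3137
χ² = 0.1046 + 0.3137 = 0.4183 ≈ 0.418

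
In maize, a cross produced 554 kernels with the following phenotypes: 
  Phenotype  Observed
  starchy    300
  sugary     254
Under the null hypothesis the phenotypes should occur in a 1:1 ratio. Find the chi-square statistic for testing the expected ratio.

3.819

Total ratio parts = 2. Expected numbers out of 554:
  starchy: 554 × 1/2 = 277
  sugary: 554 × 1/2 = 277
χ² = Σ (O − E)² / E
  starchy: (300 − 277)² / 277 = 1.9097
  sugary: (254 − 277)² / 277 = 1.9097
χ² = 1.9097 + 1.9097 = 3.8194 ≈ 3.819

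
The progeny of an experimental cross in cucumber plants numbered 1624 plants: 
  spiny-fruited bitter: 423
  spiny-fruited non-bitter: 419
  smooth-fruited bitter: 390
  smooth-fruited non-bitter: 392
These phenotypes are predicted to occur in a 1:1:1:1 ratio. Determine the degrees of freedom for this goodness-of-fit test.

A goodness-of-fit test with 4 phenotype classes has df = 4 − 1 = 3.

3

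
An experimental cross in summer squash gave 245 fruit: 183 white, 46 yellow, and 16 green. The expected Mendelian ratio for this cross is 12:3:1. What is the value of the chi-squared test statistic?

0.034

Expected counts for N = 245 under a 12:3:1 ratio (total parts = 16):
  white: 245 × 12/16 = 183.75
  yellow: 245 × 3/16 = 45.9375
  green: 245 × 1/16 = 15.3125
χ² = Σ (O − E)² / E
  white: (183 − 183.75)² / 183.75 = 0.0031
  yellow: (46 − 45.9375)² / 45.9375 = 0.0001
  green: (16 − 15.3125)² / 15.3125 = 0.0309
χ² = 0.0031 + 0.0001 + 0.0309 = 0.0341 ≈ 0.034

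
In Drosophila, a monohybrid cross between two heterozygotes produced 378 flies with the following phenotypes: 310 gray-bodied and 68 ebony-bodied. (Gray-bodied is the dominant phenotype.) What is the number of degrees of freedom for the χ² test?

For a monohybrid cross between heterozygotes with complete dominance, the expected phenotypic ratio is 3:1.
A goodness-of-fit test with 2 phenotype classes has df = 2 − 1 = 1.

1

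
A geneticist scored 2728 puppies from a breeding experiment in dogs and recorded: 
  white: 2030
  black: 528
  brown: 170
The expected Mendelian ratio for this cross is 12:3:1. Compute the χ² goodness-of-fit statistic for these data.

0.659

Total ratio parts = 16. Expected numbers out of 2728:
  white: 2728 × 12/16 = 2046
  black: 2728 × 3/16 = 511.5
  brown: 2728 × 1/16 = 170.5
χ² = Σ (O − E)² / E
  white: (2030 − 2046)² / 2046 = 0.1251
  black: (528 − 511.5)² / 511.5 = 0.5323
  brown: (170 − 170.5)² / 170.5 = 0.0015
χ² = 0.1251 + 0.5323 + 0.0015 = 0.6589 ≈ 0.659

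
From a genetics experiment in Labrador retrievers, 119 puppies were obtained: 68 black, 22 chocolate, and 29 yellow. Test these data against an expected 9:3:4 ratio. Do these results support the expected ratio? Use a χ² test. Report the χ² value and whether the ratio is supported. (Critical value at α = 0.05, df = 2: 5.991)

Expected counts for N = 119 under a 9:3:4 ratio (total parts = 16):
  black: 119 × 9/16 = 66.9375
  chocolate: 119 × 3/16 = 22.3125
  yellow: 119 × 4/16 = 29.75
χ² = Σ (O − E)² / E
  black: (68 − 66.9375)² / 66.9375 = 0.0169
  chocolate: (22 − 22.3125)² / 22.3125 = 0.0044
  yellow: (29 − 29.75)² / 29.75 = 0.0189
χ² = 0.0169 + 0.0044 + 0.0189 = 0.0402 ≈ 0.040
Degrees of freedom = 3 − 1 = 2; critical value at α = 0.05 is 5.991.
Since 0.040 < 5.991, we fail to reject the null hypothesis — the data are consistent with the 9:3:4 ratio.

0.040; consistent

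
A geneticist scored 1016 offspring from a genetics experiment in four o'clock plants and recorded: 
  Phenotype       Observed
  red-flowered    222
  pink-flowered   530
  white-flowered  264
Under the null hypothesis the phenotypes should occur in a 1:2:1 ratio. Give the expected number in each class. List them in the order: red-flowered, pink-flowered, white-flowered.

Total ratio parts = 4. Expected numbers out of 1016:
  red-flowered: 1016 × 1/4 = 254
  pink-flowered: 1016 × 2/4 = 508
  white-flowered: 1016 × 1/4 = 254

254, 508, 254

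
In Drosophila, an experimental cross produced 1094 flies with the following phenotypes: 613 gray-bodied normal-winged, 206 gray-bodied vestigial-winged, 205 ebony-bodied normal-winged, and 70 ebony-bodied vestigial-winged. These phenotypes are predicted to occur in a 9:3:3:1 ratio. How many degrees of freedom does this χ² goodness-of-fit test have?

A goodness-of-fit test with 4 phenotype classes has df = 4 − 1 = 3.

3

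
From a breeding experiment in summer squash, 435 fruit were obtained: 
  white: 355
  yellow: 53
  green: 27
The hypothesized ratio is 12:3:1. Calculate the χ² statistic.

12.537

Expected counts for N = 435 under a 12:3:1 ratio (total parts = 16):
  white: 435 × 12/16 = 326.25
  yellow: 435 × 3/16 = 81.5625
  green: 435 × 1/16 = 27.1875
χ² = Σ (O − E)² / E
  white: (355 − 326.25)² / 326.25 = 2.5335
  yellow: (53 − 81.5625)² / 81.5625 = 10.0023
  green: (27 − 27.1875)² / 27.1875 = 0.0013
χ² = 2.5335 + 10.0023 + 0.0013 = 12.5371 ≈ 12.537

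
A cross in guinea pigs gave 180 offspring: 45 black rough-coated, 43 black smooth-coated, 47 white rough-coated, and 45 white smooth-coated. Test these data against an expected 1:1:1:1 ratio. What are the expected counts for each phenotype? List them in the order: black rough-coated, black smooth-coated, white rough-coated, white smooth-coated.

The 1:1:1:1 ratio has 4 parts, so with N = 180 the expected counts are:
  black rough-coated: 180 × 1/4 = 45
  black smooth-coated: 180 × 1/4 = 45
  white rough-coated: 180 × 1/4 = 45
  white smooth-coated: 180 × 1/4 = 45

45, 45, 45, 45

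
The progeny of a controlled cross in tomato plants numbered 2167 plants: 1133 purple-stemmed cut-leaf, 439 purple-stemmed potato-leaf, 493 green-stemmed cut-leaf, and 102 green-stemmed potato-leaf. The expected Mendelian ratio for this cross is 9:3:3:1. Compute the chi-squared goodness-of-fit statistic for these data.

Total ratio parts = 16. Expected numbers out of 2167:
  purple-stemmed cut-leaf: 2167 × 9/16 = 1218.9375
  purple-stemmed potato-leaf: 2167 × 3/16 = 406.3125
  green-stemmed cut-leaf: 2167 × 3/16 = 406.3125
  green-stemmed potato-leaf: 2167 × 1/16 = 135.4375
χ² = Σ (O − E)² / E
  purple-stemmed cut-leaf: (1133 − 1218.9375)² / 1218.9375 = 6.0588
  purple-stemmed potato-leaf: (439 − 406.3125)² / 406.3125 = 2.6297
  green-stemmed cut-leaf: (493 − 406.3125)² / 406.3125 = 18.4949
  green-stemmed potato-leaf: (102 − 135.4375)² / 135.4375 = 8.2552
χ² = 6.0588 + 2.6297 + 18.4949 + 8.2552 = 35.4386 ≈ 35.439

35.439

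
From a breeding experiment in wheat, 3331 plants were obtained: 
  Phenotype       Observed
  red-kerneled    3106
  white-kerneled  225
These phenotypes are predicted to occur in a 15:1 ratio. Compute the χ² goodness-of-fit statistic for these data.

The 15:1 ratio has 16 parts, so with N = 3331 the expected counts are:
  red-kerneled: 3331 × 15/16 = 3122.8125
  white-kerneled: 3331 × 1/16 = 208.1875
χ² = Σ (O − E)² / E
  red-kerneled: (3106 − 3122.8125)² / 3122.8125 = 0.0905
  white-kerneled: (225 − 208.1875)² / 208.1875 = 1.3577
χ² = 0.0905 + 1.3577 = 1.4482 ≈ 1.448

1.448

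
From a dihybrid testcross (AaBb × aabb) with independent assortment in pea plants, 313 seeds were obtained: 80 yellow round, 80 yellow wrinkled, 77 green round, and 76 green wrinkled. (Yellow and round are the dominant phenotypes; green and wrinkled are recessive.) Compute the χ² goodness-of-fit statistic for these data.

A dihybrid testcross with independent assortment gives a 1:1:1:1 ratio.
Expected counts for N = 313 under a 1:1:1:1 ratio (total parts = 4):
  yellow round: 313 × 1/4 = 78.25
  yellow wrinkled: 313 × 1/4 = 78.25
  green round: 313 × 1/4 = 78.25
  green wrinkled: 313 × 1/4 = 78.25
χ² = Σ (O − E)² / E
  yellow round: (80 − 78.25)² / 78.25 = 0.0391
  yellow wrinkled: (80 − 78.25)² / 78.25 = 0.0391
  green round: (77 − 78.25)² / 78.25 = 0.0200
  green wrinkled: (76 − 78.25)² / 78.25 = 0.0647
χ² = 0.0391 + 0.0391 + 0.0200 + 0.0647 = 0.1629 ≈ 0.163

0.163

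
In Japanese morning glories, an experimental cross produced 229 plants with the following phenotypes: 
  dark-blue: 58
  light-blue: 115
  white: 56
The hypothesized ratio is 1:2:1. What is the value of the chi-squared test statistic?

The 1:2:1 ratio has 4 parts, so with N = 229 the expected counts are:
  dark-blue: 229 × 1/4 = 57.25
  light-blue: 229 × 2/4 = 114.5
  white: 229 × 1/4 = 57.25
χ² = Σ (O − E)² / E
  dark-blue: (58 − 57.25)² / 57.25 = 0.0098
  light-blue: (115 − 114.5)² / 114.5 = 0.0022
  white: (56 − 57.25)² / 57.25 = 0.0273
χ² = 0.0098 + 0.0022 + 0.0273 = 0.0393 ≈ 0.039

0.039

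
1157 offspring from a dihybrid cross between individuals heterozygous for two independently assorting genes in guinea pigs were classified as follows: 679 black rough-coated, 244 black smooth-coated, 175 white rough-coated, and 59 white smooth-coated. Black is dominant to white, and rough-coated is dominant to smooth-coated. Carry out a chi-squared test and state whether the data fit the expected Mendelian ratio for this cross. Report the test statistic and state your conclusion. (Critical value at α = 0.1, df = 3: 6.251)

15.155; not consistent

A dihybrid F₂ with independent assortment and complete dominance at both loci gives a 9:3:3:1 phenotypic ratio.
Under the 9:3:3:1 hypothesis (Σ ratio = 16, N = 1157):
  black rough-coated: 1157 × 9/16 = 650.8125
  black smooth-coated: 1157 × 3/16 = 216.9375
  white rough-coated: 1157 × 3/16 = 216.9375
  white smooth-coated: 1157 × 1/16 = 72.3125
χ² = Σ (O − E)² / E
  black rough-coated: (679 − 650.8125)² / 650.8125 = 1.2208
  black smooth-coated: (244 − 216.9375)² / 216.9375 = 3.3760
  white rough-coated: (175 − 216.9375)² / 216.9375 = 8.1072
  white smooth-coated: (59 − 72.3125)² / 72.3125 = 2.4508
χ² = 1.2208 + 3.3760 + 8.1072 + 2.4508 = 15.1548 ≈ 15.155
Degrees of freedom = 4 − 1 = 3; critical value at α = 0.1 is 6.251.
Since 15.155 > 6.251, we reject the null hypothesis — the data do not fit the 9:3:3:1 ratio.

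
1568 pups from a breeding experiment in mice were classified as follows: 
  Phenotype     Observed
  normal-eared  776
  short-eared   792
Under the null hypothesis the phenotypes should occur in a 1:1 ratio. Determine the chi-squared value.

Total ratio parts = 2. Expected numbers out of 1568:
  normal-eared: 1568 × 1/2 = 784
  short-eared: 1568 × 1/2 = 784
χ² = Σ (O − E)² / E
  normal-eared: (776 − 784)² / 784 = 0.0816
  short-eared: (792 − 784)² / 784 = 0.0816
χ² = 0.0816 + 0.0816 = 0.1632 ≈ 0.163

0.163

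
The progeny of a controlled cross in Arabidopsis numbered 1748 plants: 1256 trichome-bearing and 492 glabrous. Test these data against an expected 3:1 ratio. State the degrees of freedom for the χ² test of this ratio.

1

A goodness-of-fit test with 2 phenotype classes has df = 2 − 1 = 1.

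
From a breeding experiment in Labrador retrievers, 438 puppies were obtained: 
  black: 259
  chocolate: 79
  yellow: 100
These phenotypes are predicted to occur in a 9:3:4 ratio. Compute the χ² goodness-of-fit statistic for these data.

1.590

Total ratio parts = 16. Expected numbers out of 438:
  black: 438 × 9/16 = 246.375
  chocolate: 438 × 3/16 = 82.125
  yellow: 438 × 4/16 = 109.5
χ² = Σ (O − E)² / E
  black: (259 − 246.375)² / 246.375 = 0.6469
  chocolate: (79 − 82.125)² / 82.125 = 0.1189
  yellow: (100 − 109.5)² / 109.5 = 0.8242
χ² = 0.6469 + 0.1189 + 0.8242 = 1.590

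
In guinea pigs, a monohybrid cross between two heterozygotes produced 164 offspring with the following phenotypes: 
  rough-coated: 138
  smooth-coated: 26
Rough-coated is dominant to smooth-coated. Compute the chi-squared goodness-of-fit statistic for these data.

7.317

For a monohybrid cross between heterozygotes with complete dominance, the expected phenotypic ratio is 3:1.
Total ratio parts = 4. Expected numbers out of 164:
  rough-coated: 164 × 3/4 = 123
  smooth-coated: 164 × 1/4 = 41
χ² = Σ (O − E)² / E
  rough-coated: (138 − 123)² / 123 = 1.8293
  smooth-coated: (26 − 41)² / 41 = 5.4878
χ² = 1.8293 + 5.4878 = 7.3171 ≈ 7.317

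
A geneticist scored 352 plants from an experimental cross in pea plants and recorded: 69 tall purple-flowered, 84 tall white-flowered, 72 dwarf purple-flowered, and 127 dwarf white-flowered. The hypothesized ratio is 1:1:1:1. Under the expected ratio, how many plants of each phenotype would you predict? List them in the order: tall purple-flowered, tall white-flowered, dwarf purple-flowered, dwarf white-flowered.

88, 88, 88, 88

Expected counts for N = 352 under a 1:1:1:1 ratio (total parts = 4):
  tall purple-flowered: 352 × 1/4 = 88
  tall white-flowered: 352 × 1/4 = 88
  dwarf purple-flowered: 352 × 1/4 = 88
  dwarf white-flowered: 352 × 1/4 = 88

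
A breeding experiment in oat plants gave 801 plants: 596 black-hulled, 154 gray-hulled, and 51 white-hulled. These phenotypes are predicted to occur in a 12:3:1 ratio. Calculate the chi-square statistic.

0.152

Total ratio parts = 16. Expected numbers out of 801:
  black-hulled: 801 × 12/16 = 600.75
  gray-hulled: 801 × 3/16 = 150.1875
  white-hulled: 801 × 1/16 = 50.0625
χ² = Σ (O − E)² / E
  black-hulled: (596 − 600.75)² / 600.75 = 0.0376
  gray-hulled: (154 − 150.1875)² / 150.1875 = 0.0968
  white-hulled: (51 − 50.0625)² / 50.0625 = 0.0176
χ² = 0.0376 + 0.0968 + 0.0176 = 0.152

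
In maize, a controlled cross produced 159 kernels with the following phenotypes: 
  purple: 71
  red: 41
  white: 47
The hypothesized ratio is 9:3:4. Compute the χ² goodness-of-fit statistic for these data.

9.321

Expected counts for N = 159 under a 9:3:4 ratio (total parts = 16):
  purple: 159 × 9/16 = 89.4375
  red: 159 × 3/16 = 29.8125
  white: 159 × 4/16 = 39.75
χ² = Σ (O − E)² / E
  purple: (71 − 89.4375)² / 89.4375 = 3.8009
  red: (41 − 29.8125)² / 29.8125 = 4.1982
  white: (47 − 39.75)² / 39.75 = 1.3223
χ² = 3.8009 + 4.1982 + 1.3223 = 9.3214 ≈ 9.321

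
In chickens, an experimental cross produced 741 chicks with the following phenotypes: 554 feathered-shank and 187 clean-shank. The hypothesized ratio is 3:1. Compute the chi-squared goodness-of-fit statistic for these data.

0.022

Under the 3:1 hypothesis (Σ ratio = 4, N = 741):
  feathered-shank: 741 × 3/4 = 555.75
  clean-shank: 741 × 1/4 = 185.25
χ² = Σ (O − E)² / E
  feathered-shank: (554 − 555.75)² / 555.75 = 0.0055
  clean-shank: (187 − 185.25)² / 185.25 = 0.0165
χ² = 0.0055 + 0.0165 = 0.022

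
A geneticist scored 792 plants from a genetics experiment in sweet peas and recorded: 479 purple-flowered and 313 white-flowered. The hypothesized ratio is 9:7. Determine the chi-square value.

5.758

Under the 9:7 hypothesis (Σ ratio = 16, N = 792):
  purple-flowered: 792 × 9/16 = 445.5
  white-flowered: 792 × 7/16 = 346.5
χ² = Σ (O − E)² / E
  purple-flowered: (479 − 445.5)² / 445.5 = 2.5191
  white-flowered: (313 − 346.5)² / 346.5 = 3.2388
χ² = 2.5191 + 3.2388 = 5.7579 ≈ 5.758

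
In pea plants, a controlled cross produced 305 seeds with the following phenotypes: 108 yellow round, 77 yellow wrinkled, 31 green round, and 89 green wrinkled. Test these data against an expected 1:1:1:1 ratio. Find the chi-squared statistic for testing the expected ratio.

Under the 1:1:1:1 hypothesis (Σ ratio = 4, N = 305):
  yellow round: 305 × 1/4 = 76.25
  yellow wrinkled: 305 × 1/4 = 76.25
  green round: 305 × 1/4 = 76.25
  green wrinkled: 305 × 1/4 = 76.25
χ² = Σ (O − E)² / E
  yellow round: (108 − 76.25)² / 76.25 = 13.2205
  yellow wrinkled: (77 − 76.25)² / 76.25 = 0.0074
  green round: (31 − 76.25)² / 76.25 = 26.8533
  green wrinkled: (89 − 76.25)² / 76.25 = 2.1320
χ² = 13.2205 + 0.0074 + 26.8533 + 2.1320 = 42.2132 ≈ 42.213

42.213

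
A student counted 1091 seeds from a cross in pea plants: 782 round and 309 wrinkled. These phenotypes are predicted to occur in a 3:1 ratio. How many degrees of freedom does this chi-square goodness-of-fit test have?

1

A goodness-of-fit test with 2 phenotype classes has df = 2 − 1 = 1.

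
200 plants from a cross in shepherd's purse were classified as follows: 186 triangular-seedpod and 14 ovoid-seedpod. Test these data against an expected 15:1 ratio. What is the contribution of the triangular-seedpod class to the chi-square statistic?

0.012

Under the 15:1 hypothesis (Σ ratio = 16, N = 200):
  triangular-seedpod: 200 × 15/16 = 187.5
  ovoid-seedpod: 200 × 1/16 = 12.5
Contribution of triangular-seedpod: (186 − 187.5)² / 187.5 = 0.0120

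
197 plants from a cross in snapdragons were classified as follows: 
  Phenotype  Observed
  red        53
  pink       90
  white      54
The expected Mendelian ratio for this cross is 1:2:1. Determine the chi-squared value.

The 1:2:1 ratio has 4 parts, so with N = 197 the expected counts are:
  red: 197 × 1/4 = 49.25
  pink: 197 × 2/4 = 98.5
  white: 197 × 1/4 = 49.25
χ² = Σ (O − E)² / E
  red: (53 − 49.25)² / 49.25 = 0.2855
  pink: (90 − 98.5)² / 98.5 = 0.7335
  white: (54 − 49.25)² / 49.25 = 0.4581
χ² = 0.2855 + 0.7335 + 0.4581 = 1.4771 ≈ 1.477

1.477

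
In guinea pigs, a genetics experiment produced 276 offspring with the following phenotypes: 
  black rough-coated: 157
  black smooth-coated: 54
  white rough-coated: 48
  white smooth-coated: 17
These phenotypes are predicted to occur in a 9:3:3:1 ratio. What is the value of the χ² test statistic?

The 9:3:3:1 ratio has 16 parts, so with N = 276 the expected counts are:
  black rough-coated: 276 × 9/16 = 155.25
  black smooth-coated: 276 × 3/16 = 51.75
  white rough-coated: 276 × 3/16 = 51.75
  white smooth-coated: 276 × 1/16 = 17.25
χ² = Σ (O − E)² / E
  black rough-coated: (157 − 155.25)² / 155.25 = 0.0197
  black smooth-coated: (54 − 51.75)² / 51.75 = 0.0978
  white rough-coated: (48 − 51.75)² / 51.75 = 0.2717
  white smooth-coated: (17 − 17.25)² / 17.25 = 0.0036
χ² = 0.0197 + 0.0978 + 0.2717 + 0.0036 = 0.3928 ≈ 0.393

0.393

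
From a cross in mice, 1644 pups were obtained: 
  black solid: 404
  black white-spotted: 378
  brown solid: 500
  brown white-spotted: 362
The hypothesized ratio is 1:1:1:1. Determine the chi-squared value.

27.883

Under the 1:1:1:1 hypothesis (Σ ratio = 4, N = 1644):
  black solid: 1644 × 1/4 = 411
  black white-spotted: 1644 × 1/4 = 411
  brown solid: 1644 × 1/4 = 411
  brown white-spotted: 1644 × 1/4 = 411
χ² = Σ (O − E)² / E
  black solid: (404 − 411)² / 411 = 0.1192
  black white-spotted: (378 − 411)² / 411 = 2.6496
  brown solid: (500 − 411)² / 411 = 19.2725
  brown white-spotted: (362 − 411)² / 411 = 5.8418
χ² = 0.1192 + 2.6496 + 19.2725 + 5.8418 = 27.8831 ≈ 27.883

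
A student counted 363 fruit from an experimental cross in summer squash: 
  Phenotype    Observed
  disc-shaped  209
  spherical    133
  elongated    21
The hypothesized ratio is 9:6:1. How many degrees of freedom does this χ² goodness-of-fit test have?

A goodness-of-fit test with 3 phenotype classes has df = 3 − 1 = 2.

2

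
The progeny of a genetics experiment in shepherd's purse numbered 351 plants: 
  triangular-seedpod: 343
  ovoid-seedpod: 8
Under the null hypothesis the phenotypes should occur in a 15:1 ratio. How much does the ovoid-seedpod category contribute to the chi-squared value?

The 15:1 ratio has 16 parts, so with N = 351 the expected counts are:
  triangular-seedpod: 351 × 15/16 = 329.0625
  ovoid-seedpod: 351 × 1/16 = 21.9375
Contribution of ovoid-seedpod: (8 − 21.9375)² / 21.9375 = 8.8549

8.855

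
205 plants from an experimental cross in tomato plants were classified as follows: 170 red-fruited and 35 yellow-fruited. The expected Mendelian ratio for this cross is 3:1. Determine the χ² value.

Under the 3:1 hypothesis (Σ ratio = 4, N = 205):
  red-fruited: 205 × 3/4 = 153.75
  yellow-fruited: 205 × 1/4 = 51.25
χ² = Σ (O − E)² / E
  red-fruited: (170 − 153.75)² / 153.75 = 1.7175
  yellow-fruited: (35 − 51.25)² / 51.25 = 5.1524
χ² = 1.7175 + 5.1524 = 6.8699 ≈ 6.870

6.870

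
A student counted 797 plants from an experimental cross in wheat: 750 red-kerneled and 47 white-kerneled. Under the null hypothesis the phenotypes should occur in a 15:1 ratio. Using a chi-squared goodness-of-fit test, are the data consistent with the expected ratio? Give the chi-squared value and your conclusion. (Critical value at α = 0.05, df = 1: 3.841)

0.169; consistent

Expected counts for N = 797 under a 15:1 ratio (total parts = 16):
  red-kerneled: 797 × 15/16 = 747.1875
  white-kerneled: 797 × 1/16 = 49.8125
χ² = Σ (O − E)² / E
  red-kerneled: (750 − 747.1875)² / 747.1875 = 0.0106
  white-kerneled: (47 − 49.8125)² / 49.8125 = 0.1588
χ² = 0.0106 + 0.1588 = 0.1694 ≈ 0.169
Degrees of freedom = 2 − 1 = 1; critical value at α = 0.05 is 3.841.
Since 0.169 < 3.841, we fail to reject the null hypothesis — the data are consistent with the 15:1 ratio.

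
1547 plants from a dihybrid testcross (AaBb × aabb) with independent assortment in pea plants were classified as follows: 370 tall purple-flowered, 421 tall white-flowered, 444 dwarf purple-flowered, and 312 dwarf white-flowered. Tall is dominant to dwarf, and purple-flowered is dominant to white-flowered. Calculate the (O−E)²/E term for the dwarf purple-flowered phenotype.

8.475

A dihybrid testcross with independent assortment gives a 1:1:1:1 ratio.
Under the 1:1:1:1 hypothesis (Σ ratio = 4, N = 1547):
  tall purple-flowered: 1547 × 1/4 = 386.75
  tall white-flowered: 1547 × 1/4 = 386.75
  dwarf purple-flowered: 1547 × 1/4 = 386.75
  dwarf white-flowered: 1547 × 1/4 = 386.75
Contribution of dwarf purple-flowered: (444 − 386.75)² / 386.75 = 8.4746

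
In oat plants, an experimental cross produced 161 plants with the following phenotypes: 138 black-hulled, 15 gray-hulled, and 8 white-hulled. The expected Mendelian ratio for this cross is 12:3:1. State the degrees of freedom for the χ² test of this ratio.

A goodness-of-fit test with 3 phenotype classes has df = 3 − 1 = 2.

2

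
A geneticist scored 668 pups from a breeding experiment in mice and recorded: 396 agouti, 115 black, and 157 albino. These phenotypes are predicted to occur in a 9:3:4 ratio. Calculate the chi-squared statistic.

The 9:3:4 ratio has 16 parts, so with N = 668 the expected counts are:
  agouti: 668 × 9/16 = 375.75
  black: 668 × 3/16 = 125.25
  albino: 668 × 4/16 = 167
χ² = Σ (O − E)² / E
  agouti: (396 − 375.75)² / 375.75 = 1.0913
  black: (115 − 125.25)² / 125.25 = 0.8388
  albino: (157 − 167)² / 167 = 0.5988
χ² = 1.0913 + 0.8388 + 0.5988 = 2.5289 ≈ 2.529

2.529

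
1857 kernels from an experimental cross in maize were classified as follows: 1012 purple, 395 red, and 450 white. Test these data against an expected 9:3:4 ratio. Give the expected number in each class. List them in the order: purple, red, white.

1044.5625, 348.1875, 464.25

Total ratio parts = 16. Expected numbers out of 1857:
  purple: 1857 × 9/16 = 1044.5625
  red: 1857 × 3/16 = 348.1875
  white: 1857 × 4/16 = 464.25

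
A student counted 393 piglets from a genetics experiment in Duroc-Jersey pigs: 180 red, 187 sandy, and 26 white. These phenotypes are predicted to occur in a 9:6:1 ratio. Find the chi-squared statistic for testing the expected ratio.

Under the 9:6:1 hypothesis (Σ ratio = 16, N = 393):
  red: 393 × 9/16 = 221.0625
  sandy: 393 × 6/16 = 147.375
  white: 393 × 1/16 = 24.5625
χ² = Σ (O − E)² / E
  red: (180 − 221.0625)² / 221.0625 = 7.6274
  sandy: (187 − 147.375)² / 147.375 = 10.6541
  white: (26 − 24.5625)² / 24.5625 = 0.0841
χ² = 7.6274 + 10.6541 + 0.0841 = 18.3656 ≈ 18.366

18.366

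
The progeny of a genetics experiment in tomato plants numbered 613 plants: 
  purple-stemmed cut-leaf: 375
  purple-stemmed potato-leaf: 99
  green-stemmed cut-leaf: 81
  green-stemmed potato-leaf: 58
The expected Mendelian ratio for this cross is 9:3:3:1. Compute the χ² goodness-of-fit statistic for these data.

Expected counts for N = 613 under a 9:3:3:1 ratio (total parts = 16):
  purple-stemmed cut-leaf: 613 × 9/16 = 344.8125
  purple-stemmed potato-leaf: 613 × 3/16 = 114.9375
  green-stemmed cut-leaf: 613 × 3/16 = 114.9375
  green-stemmed potato-leaf: 613 × 1/16 = 38.3125
χ² = Σ (O − E)² / E
  purple-stemmed cut-leaf: (375 − 344.8125)² / 344.8125 = 2.6428
  purple-stemmed potato-leaf: (99 − 114.9375)² / 114.9375 = 2.2099
  green-stemmed cut-leaf: (81 − 114.9375)² / 114.9375 = 10.0207
  green-stemmed potato-leaf: (58 − 38.3125)² / 38.3125 = 10.1167
χ² = 2.6428 + 2.2099 + 10.0207 + 10.1167 = 24.9901 ≈ 24.990

24.990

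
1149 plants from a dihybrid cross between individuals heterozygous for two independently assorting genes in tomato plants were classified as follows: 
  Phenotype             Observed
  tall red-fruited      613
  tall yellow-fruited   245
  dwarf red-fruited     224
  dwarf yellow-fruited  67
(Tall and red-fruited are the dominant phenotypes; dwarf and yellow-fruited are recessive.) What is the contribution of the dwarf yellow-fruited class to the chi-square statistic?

A dihybrid F₂ with independent assortment and complete dominance at both loci gives a 9:3:3:1 phenotypic ratio.
Under the 9:3:3:1 hypothesis (Σ ratio = 16, N = 1149):
  tall red-fruited: 1149 × 9/16 = 646.3125
  tall yellow-fruited: 1149 × 3/16 = 215.4375
  dwarf red-fruited: 1149 × 3/16 = 215.4375
  dwarf yellow-fruited: 1149 × 1/16 = 71.8125
Contribution of dwarf yellow-fruited: (67 − 71.8125)² / 71.8125 = 0.3225

0.323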